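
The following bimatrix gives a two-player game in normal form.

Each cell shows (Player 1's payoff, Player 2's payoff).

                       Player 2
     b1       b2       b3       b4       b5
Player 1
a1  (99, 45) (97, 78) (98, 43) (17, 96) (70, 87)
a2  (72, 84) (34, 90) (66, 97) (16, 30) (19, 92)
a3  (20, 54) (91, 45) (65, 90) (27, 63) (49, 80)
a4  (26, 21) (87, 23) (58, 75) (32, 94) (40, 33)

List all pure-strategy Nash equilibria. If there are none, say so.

The unique pure-strategy Nash equilibrium is (a4, b4).

For each player, find the best response to each opponent profile; mutual best responses are the pure NE.
Player 1 against b1: payoffs 99, 72, 20, 26 → best response a1.
Player 1 against b2: payoffs 97, 34, 91, 87 → best response a1.
Player 1 against b3: payoffs 98, 66, 65, 58 → best response a1.
Player 1 against b4: payoffs 17, 16, 27, 32 → best response a4.
Player 1 against b5: payoffs 70, 19, 49, 40 → best response a1.
Player 2 against a1: payoffs 45, 78, 43, 96, 87 → best response b4.
Player 2 against a2: payoffs 84, 90, 97, 30, 92 → best response b3.
Player 2 against a3: payoffs 54, 45, 90, 63, 80 → best response b3.
Player 2 against a4: payoffs 21, 23, 75, 94, 33 → best response b4.
Mutual best responses: (a4, b4).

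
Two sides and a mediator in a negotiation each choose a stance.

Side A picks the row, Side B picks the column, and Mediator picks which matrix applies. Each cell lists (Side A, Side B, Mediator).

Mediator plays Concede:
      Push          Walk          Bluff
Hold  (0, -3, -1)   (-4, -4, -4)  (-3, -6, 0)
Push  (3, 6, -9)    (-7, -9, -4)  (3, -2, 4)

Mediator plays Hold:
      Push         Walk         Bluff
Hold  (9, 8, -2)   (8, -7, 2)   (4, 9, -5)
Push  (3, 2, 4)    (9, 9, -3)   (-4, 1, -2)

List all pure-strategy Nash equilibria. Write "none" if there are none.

(Push, Walk, Hold)

For each strategy profile, look for a profitable unilateral deviation.
(Hold, Push, Concede): Side A can switch to Push (0 → 3). Not NE.
(Hold, Push, Hold): Side B can switch to Bluff (8 → 9). Not NE.
(Hold, Walk, Concede): Side B can switch to Push (-4 → -3). Not NE.
(Hold, Walk, Hold): Side A can switch to Push (8 → 9). Not NE.
(Hold, Bluff, Concede): Side A can switch to Push (-3 → 3). Not NE.
(Hold, Bluff, Hold): Mediator can switch to Concede (-5 → 0). Not NE.
(Push, Push, Concede): Mediator can switch to Hold (-9 → 4). Not NE.
(Push, Push, Hold): Side A can switch to Hold (3 → 9). Not NE.
(Push, Walk, Concede): Side A can switch to Hold (-7 → -4). Not NE.
(Push, Walk, Hold): Side A gets 9, best alternative 8; Side B gets 9, best alternative 2; Mediator gets -3, best alternative -4. No profitable deviation — NE.
(Push, Bluff, Concede): Side B can switch to Push (-2 → 6). Not NE.
(Push, Bluff, Hold): Side A can switch to Hold (-4 → 4). Not NE.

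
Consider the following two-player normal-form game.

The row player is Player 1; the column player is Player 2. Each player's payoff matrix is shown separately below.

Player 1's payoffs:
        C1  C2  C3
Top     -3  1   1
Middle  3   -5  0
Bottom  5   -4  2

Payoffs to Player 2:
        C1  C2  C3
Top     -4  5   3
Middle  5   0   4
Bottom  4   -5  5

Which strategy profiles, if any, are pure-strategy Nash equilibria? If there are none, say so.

Pure-strategy Nash equilibria: (Top, C2) and (Bottom, C3)

Check each profile: it is a Nash equilibrium iff no player can strictly gain by switching unilaterally.
(Top, C1): Player 1 can switch to Middle (-3 → 3). Not NE.
(Top, C2): Player 1 gets 1, best alternative -4; Player 2 gets 5, best alternative 3. No profitable deviation — NE.
(Top, C3): Player 1 can switch to Bottom (1 → 2). Not NE.
(Middle, C1): Player 1 can switch to Bottom (3 → 5). Not NE.
(Middle, C2): Player 1 can switch to Top (-5 → 1). Not NE.
(Middle, C3): Player 1 can switch to Top (0 → 1). Not NE.
(Bottom, C1): Player 2 can switch to C3 (4 → 5). Not NE.
(Bottom, C3): Player 1 gets 2, best alternative 1; Player 2 gets 5, best alternative 4. No profitable deviation — NE.
(The remaining 1 profile has a profitable deviation by the same check.)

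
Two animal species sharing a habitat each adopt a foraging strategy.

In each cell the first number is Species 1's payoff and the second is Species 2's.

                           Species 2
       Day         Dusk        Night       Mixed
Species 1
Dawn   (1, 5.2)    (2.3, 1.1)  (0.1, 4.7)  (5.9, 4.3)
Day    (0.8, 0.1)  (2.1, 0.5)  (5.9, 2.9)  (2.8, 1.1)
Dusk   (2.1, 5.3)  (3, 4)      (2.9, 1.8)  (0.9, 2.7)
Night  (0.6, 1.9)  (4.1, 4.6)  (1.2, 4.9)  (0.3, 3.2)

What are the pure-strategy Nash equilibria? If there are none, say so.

(Day, Night), (Dusk, Day)

(Dawn, Day): Species 1 can switch to Dusk (1 → 2.1). Not NE.
(Dawn, Dusk): Species 1 can switch to Dusk (2.3 → 3). Not NE.
(Dawn, Night): Species 1 can switch to Day (0.1 → 5.9). Not NE.
(Dawn, Mixed): Species 2 can switch to Day (4.3 → 5.2). Not NE.
(Day, Day): Species 1 can switch to Dawn (0.8 → 1). Not NE.
(Day, Dusk): Species 1 can switch to Dawn (2.1 → 2.3). Not NE.
(Day, Night): Species 1 gets 5.9, best alternative 2.9; Species 2 gets 2.9, best alternative 1.1. No profitable deviation — NE.
(Day, Mixed): Species 1 can switch to Dawn (2.8 → 5.9). Not NE.
(Dusk, Day): Species 1 gets 2.1, best alternative 1; Species 2 gets 5.3, best alternative 4. No profitable deviation — NE.
(Dusk, Dusk): Species 1 can switch to Night (3 → 4.1). Not NE.
(Dusk, Night): Species 1 can switch to Day (2.9 → 5.9). Not NE.
(Dusk, Mixed): Species 1 can switch to Dawn (0.9 → 5.9). Not NE.
(The remaining 4 profiles each have a profitable deviation by the same check.)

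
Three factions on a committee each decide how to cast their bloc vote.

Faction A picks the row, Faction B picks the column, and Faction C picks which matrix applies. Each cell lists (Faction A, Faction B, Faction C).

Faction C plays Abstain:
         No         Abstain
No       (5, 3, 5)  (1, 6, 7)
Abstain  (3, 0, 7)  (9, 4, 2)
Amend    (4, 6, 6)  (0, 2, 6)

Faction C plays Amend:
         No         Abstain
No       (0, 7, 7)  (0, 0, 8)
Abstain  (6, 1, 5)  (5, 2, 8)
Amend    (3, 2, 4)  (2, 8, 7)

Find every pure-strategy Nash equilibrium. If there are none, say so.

For each strategy profile, look for a profitable unilateral deviation.
(No, No, Abstain): Faction B can switch to Abstain (3 → 6). Not NE.
(No, No, Amend): Faction A can switch to Abstain (0 → 6). Not NE.
(No, Abstain, Abstain): Faction A can switch to Abstain (1 → 9). Not NE.
(No, Abstain, Amend): Faction A can switch to Abstain (0 → 5). Not NE.
(Abstain, No, Abstain): Faction A can switch to No (3 → 5). Not NE.
(Abstain, No, Amend): Faction B can switch to Abstain (1 → 2). Not NE.
(Abstain, Abstain, Amend): Faction A gets 5, best alternative 2; Faction B gets 2, best alternative 1; Faction C gets 8, best alternative 2. No profitable deviation — NE.
(The remaining 5 profiles each have a profitable deviation by the same check.)

The unique pure-strategy Nash equilibrium is (Abstain, Abstain, Amend).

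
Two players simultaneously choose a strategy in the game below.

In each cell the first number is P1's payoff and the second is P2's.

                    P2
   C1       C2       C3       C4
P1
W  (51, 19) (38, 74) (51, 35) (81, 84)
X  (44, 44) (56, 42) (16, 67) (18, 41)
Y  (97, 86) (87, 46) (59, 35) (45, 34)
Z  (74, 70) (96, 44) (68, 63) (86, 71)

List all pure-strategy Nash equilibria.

Pure-strategy Nash equilibria: (Y, C1), (Z, C4)

Mark each player's best response to every combination of opponents' strategies; a profile where every player is best-responding is a pure Nash equilibrium.
P1 against C1: payoffs 51, 44, 97, 74 → best response Y.
P1 against C2: payoffs 38, 56, 87, 96 → best response Z.
P1 against C3: payoffs 51, 16, 59, 68 → best response Z.
P1 against C4: payoffs 81, 18, 45, 86 → best response Z.
P2 against W: payoffs 19, 74, 35, 84 → best response C4.
P2 against X: payoffs 44, 42, 67, 41 → best response C3.
P2 against Y: payoffs 86, 46, 35, 34 → best response C1.
P2 against Z: payoffs 70, 44, 63, 71 → best response C4.
Mutual best responses: (Y, C1); (Z, C4).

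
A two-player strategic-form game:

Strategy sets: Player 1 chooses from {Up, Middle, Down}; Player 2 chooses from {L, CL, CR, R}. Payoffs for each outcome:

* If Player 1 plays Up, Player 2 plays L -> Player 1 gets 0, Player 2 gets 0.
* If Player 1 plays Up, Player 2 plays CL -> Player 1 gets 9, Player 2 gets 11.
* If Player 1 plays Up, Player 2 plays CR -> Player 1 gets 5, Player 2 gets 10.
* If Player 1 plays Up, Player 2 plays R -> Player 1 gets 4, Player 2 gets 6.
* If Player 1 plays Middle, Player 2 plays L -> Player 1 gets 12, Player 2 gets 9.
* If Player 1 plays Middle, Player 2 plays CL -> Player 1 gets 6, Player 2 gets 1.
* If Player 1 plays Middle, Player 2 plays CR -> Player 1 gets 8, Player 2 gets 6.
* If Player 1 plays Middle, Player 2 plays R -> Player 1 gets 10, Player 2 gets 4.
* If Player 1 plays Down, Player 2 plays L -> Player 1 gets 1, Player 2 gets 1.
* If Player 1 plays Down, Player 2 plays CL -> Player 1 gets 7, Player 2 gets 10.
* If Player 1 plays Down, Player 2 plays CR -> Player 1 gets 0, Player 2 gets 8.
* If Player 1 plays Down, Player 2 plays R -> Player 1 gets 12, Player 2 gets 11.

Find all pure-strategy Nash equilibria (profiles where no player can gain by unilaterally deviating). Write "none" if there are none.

Pure-strategy Nash equilibria: (Up, CL); (Middle, L); (Down, R)

For each player, find the best response to each opponent profile; mutual best responses are the pure NE.
Player 1 against L: payoffs 0, 12, 1 → best response Middle.
Player 1 against CL: payoffs 9, 6, 7 → best response Up.
Player 1 against CR: payoffs 5, 8, 0 → best response Middle.
Player 1 against R: payoffs 4, 10, 12 → best response Down.
Player 2 against Up: payoffs 0, 11, 10, 6 → best response CL.
Player 2 against Middle: payoffs 9, 1, 6, 4 → best response L.
Player 2 against Down: payoffs 1, 10, 8, 11 → best response R.
Mutual best responses: (Up, CL); (Middle, L); (Down, R).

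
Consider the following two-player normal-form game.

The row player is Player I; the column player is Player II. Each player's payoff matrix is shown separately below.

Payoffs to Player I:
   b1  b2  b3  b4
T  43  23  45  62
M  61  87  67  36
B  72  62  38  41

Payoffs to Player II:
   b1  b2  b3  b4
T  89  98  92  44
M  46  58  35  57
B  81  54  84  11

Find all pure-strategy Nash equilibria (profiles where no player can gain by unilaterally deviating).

Check each profile: it is a Nash equilibrium iff no player can strictly gain by switching unilaterally.
(T, b1): Player I can switch to M (43 → 61). Not NE.
(T, b2): Player I can switch to M (23 → 87). Not NE.
(T, b3): Player I can switch to M (45 → 67). Not NE.
(T, b4): Player II can switch to b1 (44 → 89). Not NE.
(M, b1): Player I can switch to B (61 → 72). Not NE.
(M, b2): Player I gets 87, best alternative 62; Player II gets 58, best alternative 57. No profitable deviation — NE.
(M, b3): Player II can switch to b1 (35 → 46). Not NE.
(M, b4): Player I can switch to T (36 → 62). Not NE.
(B, b1): Player II can switch to b3 (81 → 84). Not NE.
(B, b2): Player I can switch to M (62 → 87). Not NE.
(B, b3): Player I can switch to T (38 → 45). Not NE.
(The remaining 1 profile has a profitable deviation by the same check.)

(M, b2)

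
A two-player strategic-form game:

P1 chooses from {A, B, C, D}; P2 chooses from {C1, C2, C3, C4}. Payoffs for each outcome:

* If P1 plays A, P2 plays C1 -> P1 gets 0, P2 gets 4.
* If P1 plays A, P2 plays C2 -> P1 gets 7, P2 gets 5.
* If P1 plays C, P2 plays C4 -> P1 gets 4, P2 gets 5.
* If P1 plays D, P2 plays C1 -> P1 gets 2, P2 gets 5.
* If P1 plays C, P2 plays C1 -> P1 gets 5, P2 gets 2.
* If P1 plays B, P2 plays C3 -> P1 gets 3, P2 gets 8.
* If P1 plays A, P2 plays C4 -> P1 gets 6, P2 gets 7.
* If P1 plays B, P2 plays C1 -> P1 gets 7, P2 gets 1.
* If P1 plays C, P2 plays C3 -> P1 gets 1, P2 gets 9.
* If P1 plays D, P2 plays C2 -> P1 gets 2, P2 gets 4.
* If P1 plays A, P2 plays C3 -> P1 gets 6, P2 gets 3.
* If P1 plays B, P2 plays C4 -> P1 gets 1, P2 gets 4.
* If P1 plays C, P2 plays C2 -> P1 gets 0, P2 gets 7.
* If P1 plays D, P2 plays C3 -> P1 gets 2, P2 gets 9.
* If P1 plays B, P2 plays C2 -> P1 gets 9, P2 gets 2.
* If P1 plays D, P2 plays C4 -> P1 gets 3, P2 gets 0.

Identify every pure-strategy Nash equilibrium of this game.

For each player, find the best response to each opponent profile; mutual best responses are the pure NE.
P1 against C1: payoffs 0, 7, 5, 2 → best response B.
P1 against C2: payoffs 7, 9, 0, 2 → best response B.
P1 against C3: payoffs 6, 3, 1, 2 → best response A.
P1 against C4: payoffs 6, 1, 4, 3 → best response A.
P2 against A: payoffs 4, 5, 3, 7 → best response C4.
P2 against B: payoffs 1, 2, 8, 4 → best response C3.
P2 against C: payoffs 2, 7, 9, 5 → best response C3.
P2 against D: payoffs 5, 4, 9, 0 → best response C3.
Mutual best responses: (A, C4).

Pure NE: (A, C4)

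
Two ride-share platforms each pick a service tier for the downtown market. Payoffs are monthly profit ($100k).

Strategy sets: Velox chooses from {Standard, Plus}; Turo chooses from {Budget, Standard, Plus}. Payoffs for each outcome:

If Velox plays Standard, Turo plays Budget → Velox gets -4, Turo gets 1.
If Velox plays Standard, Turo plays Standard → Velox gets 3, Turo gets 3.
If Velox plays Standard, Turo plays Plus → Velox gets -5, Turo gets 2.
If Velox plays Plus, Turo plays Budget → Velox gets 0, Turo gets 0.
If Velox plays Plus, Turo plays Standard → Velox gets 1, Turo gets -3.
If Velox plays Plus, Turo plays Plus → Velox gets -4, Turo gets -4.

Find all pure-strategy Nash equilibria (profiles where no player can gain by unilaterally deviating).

Pure-strategy Nash equilibria: (Standard, Standard), (Plus, Budget)

Velox against Budget: payoffs -4, 0 → best response Plus.
Velox against Standard: payoffs 3, 1 → best response Standard.
Velox against Plus: payoffs -5, -4 → best response Plus.
Turo against Standard: payoffs 1, 3, 2 → best response Standard.
Turo against Plus: payoffs 0, -3, -4 → best response Budget.
Mutual best responses: (Standard, Standard); (Plus, Budget).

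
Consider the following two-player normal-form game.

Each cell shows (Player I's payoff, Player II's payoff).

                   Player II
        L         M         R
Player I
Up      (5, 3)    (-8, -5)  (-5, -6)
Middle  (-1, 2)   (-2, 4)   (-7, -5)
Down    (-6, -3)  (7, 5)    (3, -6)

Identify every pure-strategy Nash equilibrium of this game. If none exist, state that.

(Up, L): Player I gets 5, best alternative -1; Player II gets 3, best alternative -5. No profitable deviation — NE.
(Up, M): Player I can switch to Middle (-8 → -2). Not NE.
(Up, R): Player I can switch to Down (-5 → 3). Not NE.
(Middle, L): Player I can switch to Up (-1 → 5). Not NE.
(Middle, M): Player I can switch to Down (-2 → 7). Not NE.
(Middle, R): Player I can switch to Up (-7 → -5). Not NE.
(Down, L): Player I can switch to Up (-6 → 5). Not NE.
(Down, M): Player I gets 7, best alternative -2; Player II gets 5, best alternative -3. No profitable deviation — NE.
(Down, R): Player II can switch to L (-6 → -3). Not NE.

(Up, L), (Down, M)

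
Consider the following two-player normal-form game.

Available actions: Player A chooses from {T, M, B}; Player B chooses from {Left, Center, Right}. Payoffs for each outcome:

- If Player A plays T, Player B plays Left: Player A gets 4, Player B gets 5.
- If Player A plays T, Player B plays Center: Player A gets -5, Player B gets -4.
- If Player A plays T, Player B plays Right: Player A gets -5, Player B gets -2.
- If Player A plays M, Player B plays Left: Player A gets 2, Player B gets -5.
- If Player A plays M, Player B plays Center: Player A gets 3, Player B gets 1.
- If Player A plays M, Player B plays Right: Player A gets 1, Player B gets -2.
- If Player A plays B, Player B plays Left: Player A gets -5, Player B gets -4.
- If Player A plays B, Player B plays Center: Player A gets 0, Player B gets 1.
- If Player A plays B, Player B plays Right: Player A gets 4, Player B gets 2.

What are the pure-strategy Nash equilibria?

The pure Nash equilibria are (T, Left); (M, Center); (B, Right).

(T, Left): Player A gets 4, best alternative 2; Player B gets 5, best alternative -2. No profitable deviation — NE.
(T, Center): Player A can switch to M (-5 → 3). Not NE.
(T, Right): Player A can switch to M (-5 → 1). Not NE.
(M, Left): Player A can switch to T (2 → 4). Not NE.
(M, Center): Player A gets 3, best alternative 0; Player B gets 1, best alternative -2. No profitable deviation — NE.
(M, Right): Player A can switch to B (1 → 4). Not NE.
(B, Left): Player A can switch to T (-5 → 4). Not NE.
(B, Center): Player A can switch to M (0 → 3). Not NE.
(B, Right): Player A gets 4, best alternative 1; Player B gets 2, best alternative 1. No profitable deviation — NE.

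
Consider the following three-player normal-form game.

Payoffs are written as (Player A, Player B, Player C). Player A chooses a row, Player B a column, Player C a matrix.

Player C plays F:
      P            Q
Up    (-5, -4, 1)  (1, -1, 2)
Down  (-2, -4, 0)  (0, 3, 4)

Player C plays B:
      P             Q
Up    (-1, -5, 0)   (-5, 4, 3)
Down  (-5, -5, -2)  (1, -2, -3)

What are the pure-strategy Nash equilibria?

No pure-strategy Nash equilibrium.

Player A against (P, F): payoffs -5, -2 → best response Down.
Player A against (P, B): payoffs -1, -5 → best response Up.
Player A against (Q, F): payoffs 1, 0 → best response Up.
Player A against (Q, B): payoffs -5, 1 → best response Down.
Player B against (Up, F): payoffs -4, -1 → best response Q.
Player B against (Up, B): payoffs -5, 4 → best response Q.
Player B against (Down, F): payoffs -4, 3 → best response Q.
Player B against (Down, B): payoffs -5, -2 → best response Q.
Player C against (Up, P): payoffs 1, 0 → best response F.
Player C against (Up, Q): payoffs 2, 3 → best response B.
Player C against (Down, P): payoffs 0, -2 → best response F.
Player C against (Down, Q): payoffs 4, -3 → best response F.
No profile is a mutual best response for all players.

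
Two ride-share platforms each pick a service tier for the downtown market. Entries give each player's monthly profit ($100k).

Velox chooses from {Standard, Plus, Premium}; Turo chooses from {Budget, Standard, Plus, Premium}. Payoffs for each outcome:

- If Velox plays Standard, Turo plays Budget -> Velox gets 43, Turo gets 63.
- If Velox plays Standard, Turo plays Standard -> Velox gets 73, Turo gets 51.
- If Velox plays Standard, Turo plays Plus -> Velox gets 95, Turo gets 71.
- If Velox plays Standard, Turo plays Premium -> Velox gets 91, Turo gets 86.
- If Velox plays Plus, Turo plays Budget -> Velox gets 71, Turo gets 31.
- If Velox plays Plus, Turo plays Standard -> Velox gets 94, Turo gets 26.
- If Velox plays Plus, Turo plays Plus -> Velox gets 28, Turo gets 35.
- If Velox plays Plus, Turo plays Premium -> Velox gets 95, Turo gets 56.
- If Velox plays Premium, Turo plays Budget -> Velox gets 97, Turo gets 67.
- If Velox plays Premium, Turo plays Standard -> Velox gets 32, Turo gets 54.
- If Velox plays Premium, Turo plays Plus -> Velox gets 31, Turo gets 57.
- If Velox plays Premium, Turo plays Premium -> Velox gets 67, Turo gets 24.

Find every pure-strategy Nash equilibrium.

The pure Nash equilibria are (Plus, Premium); (Premium, Budget).

Check each profile: it is a Nash equilibrium iff no player can strictly gain by switching unilaterally.
(Standard, Budget): Velox can switch to Plus (43 → 71). Not NE.
(Standard, Standard): Velox can switch to Plus (73 → 94). Not NE.
(Standard, Plus): Turo can switch to Premium (71 → 86). Not NE.
(Standard, Premium): Velox can switch to Plus (91 → 95). Not NE.
(Plus, Budget): Velox can switch to Premium (71 → 97). Not NE.
(Plus, Standard): Turo can switch to Budget (26 → 31). Not NE.
(Plus, Plus): Velox can switch to Standard (28 → 95). Not NE.
(Plus, Premium): Velox gets 95, best alternative 91; Turo gets 56, best alternative 35. No profitable deviation — NE.
(Premium, Budget): Velox gets 97, best alternative 71; Turo gets 67, best alternative 57. No profitable deviation — NE.
(Premium, Standard): Velox can switch to Standard (32 → 73). Not NE.
(Premium, Plus): Velox can switch to Standard (31 → 95). Not NE.
(Premium, Premium): Velox can switch to Standard (67 → 91). Not NE.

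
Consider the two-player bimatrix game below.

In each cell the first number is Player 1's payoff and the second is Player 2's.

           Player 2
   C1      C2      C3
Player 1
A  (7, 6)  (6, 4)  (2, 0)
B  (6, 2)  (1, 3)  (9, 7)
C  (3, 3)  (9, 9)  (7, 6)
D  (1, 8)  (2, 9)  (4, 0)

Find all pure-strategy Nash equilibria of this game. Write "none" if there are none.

(A, C1); (B, C3); (C, C2)

(A, C1): Player 1 gets 7, best alternative 6; Player 2 gets 6, best alternative 4. No profitable deviation — NE.
(A, C2): Player 1 can switch to C (6 → 9). Not NE.
(A, C3): Player 1 can switch to B (2 → 9). Not NE.
(B, C1): Player 1 can switch to A (6 → 7). Not NE.
(B, C2): Player 1 can switch to A (1 → 6). Not NE.
(B, C3): Player 1 gets 9, best alternative 7; Player 2 gets 7, best alternative 3. No profitable deviation — NE.
(C, C1): Player 1 can switch to A (3 → 7). Not NE.
(C, C2): Player 1 gets 9, best alternative 6; Player 2 gets 9, best alternative 6. No profitable deviation — NE.
(C, C3): Player 1 can switch to B (7 → 9). Not NE.
(The remaining 3 profiles each have a profitable deviation by the same check.)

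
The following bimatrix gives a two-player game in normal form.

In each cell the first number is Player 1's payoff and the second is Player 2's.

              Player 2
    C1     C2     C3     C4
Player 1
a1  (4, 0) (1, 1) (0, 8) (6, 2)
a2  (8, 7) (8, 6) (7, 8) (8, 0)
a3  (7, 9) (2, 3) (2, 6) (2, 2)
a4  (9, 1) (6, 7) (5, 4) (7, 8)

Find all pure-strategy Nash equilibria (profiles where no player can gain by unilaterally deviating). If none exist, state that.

(a1, C1): Player 1 can switch to a2 (4 → 8). Not NE.
(a1, C2): Player 1 can switch to a2 (1 → 8). Not NE.
(a1, C3): Player 1 can switch to a2 (0 → 7). Not NE.
(a1, C4): Player 1 can switch to a2 (6 → 8). Not NE.
(a2, C1): Player 1 can switch to a4 (8 → 9). Not NE.
(a2, C2): Player 2 can switch to C1 (6 → 7). Not NE.
(a2, C3): Player 1 gets 7, best alternative 5; Player 2 gets 8, best alternative 7. No profitable deviation — NE.
(a2, C4): Player 2 can switch to C1 (0 → 7). Not NE.
(a3, C1): Player 1 can switch to a2 (7 → 8). Not NE.
(a3, C2): Player 1 can switch to a2 (2 → 8). Not NE.
(a3, C3): Player 1 can switch to a2 (2 → 7). Not NE.
(The remaining 5 profiles each have a profitable deviation by the same check.)

The unique pure-strategy Nash equilibrium is (a2, C3).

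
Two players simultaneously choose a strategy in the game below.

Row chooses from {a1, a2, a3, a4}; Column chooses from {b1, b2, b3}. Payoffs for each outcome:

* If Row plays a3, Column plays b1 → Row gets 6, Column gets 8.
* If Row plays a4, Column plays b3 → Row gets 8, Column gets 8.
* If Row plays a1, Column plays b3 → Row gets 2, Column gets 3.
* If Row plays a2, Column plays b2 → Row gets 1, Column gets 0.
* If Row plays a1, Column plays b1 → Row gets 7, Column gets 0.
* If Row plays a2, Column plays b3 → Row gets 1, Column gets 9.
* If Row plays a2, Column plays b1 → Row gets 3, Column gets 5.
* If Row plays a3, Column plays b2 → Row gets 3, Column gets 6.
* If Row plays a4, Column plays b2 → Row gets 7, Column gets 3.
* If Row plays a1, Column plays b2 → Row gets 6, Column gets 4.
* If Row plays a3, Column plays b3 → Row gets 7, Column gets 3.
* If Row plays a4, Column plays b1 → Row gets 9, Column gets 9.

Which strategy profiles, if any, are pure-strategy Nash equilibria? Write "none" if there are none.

Pure NE: (a4, b1)

For each player, find the best response to each opponent profile; mutual best responses are the pure NE.
Row against b1: payoffs 7, 3, 6, 9 → best response a4.
Row against b2: payoffs 6, 1, 3, 7 → best response a4.
Row against b3: payoffs 2, 1, 7, 8 → best response a4.
Column against a1: payoffs 0, 4, 3 → best response b2.
Column against a2: payoffs 5, 0, 9 → best response b3.
Column against a3: payoffs 8, 6, 3 → best response b1.
Column against a4: payoffs 9, 3, 8 → best response b1.
Mutual best responses: (a4, b1).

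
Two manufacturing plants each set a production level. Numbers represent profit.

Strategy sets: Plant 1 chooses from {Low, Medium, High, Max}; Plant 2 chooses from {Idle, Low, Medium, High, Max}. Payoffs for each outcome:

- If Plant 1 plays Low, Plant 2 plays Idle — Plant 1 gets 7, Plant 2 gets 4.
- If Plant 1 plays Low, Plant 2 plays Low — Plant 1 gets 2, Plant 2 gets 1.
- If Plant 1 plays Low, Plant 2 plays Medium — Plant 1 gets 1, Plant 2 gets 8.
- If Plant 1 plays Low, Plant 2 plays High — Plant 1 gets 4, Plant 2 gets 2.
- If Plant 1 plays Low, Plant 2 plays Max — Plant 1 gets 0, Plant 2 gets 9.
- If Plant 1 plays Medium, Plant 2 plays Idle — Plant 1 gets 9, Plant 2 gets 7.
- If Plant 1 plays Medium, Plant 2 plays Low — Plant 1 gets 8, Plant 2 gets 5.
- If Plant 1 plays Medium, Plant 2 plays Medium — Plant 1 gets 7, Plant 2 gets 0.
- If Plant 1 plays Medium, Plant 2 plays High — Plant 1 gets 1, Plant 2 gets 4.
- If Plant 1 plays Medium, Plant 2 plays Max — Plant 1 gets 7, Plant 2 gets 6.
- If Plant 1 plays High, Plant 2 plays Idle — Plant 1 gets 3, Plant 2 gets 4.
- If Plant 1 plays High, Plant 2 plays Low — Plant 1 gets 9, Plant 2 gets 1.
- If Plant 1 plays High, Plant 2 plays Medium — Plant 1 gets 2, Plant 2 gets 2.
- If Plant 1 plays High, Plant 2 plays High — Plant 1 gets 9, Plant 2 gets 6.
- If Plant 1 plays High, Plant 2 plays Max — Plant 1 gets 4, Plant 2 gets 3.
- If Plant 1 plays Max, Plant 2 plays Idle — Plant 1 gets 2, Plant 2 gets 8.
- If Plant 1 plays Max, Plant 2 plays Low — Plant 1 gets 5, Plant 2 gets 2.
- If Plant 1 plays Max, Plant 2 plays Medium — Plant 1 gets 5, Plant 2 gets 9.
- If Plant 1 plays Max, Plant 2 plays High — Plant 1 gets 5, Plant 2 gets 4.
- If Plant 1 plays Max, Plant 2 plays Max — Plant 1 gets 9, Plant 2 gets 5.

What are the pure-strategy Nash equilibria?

Pure-strategy Nash equilibria: (Medium, Idle); (High, High)

Plant 1 against Idle: payoffs 7, 9, 3, 2 → best response Medium.
Plant 1 against Low: payoffs 2, 8, 9, 5 → best response High.
Plant 1 against Medium: payoffs 1, 7, 2, 5 → best response Medium.
Plant 1 against High: payoffs 4, 1, 9, 5 → best response High.
Plant 1 against Max: payoffs 0, 7, 4, 9 → best response Max.
Plant 2 against Low: payoffs 4, 1, 8, 2, 9 → best response Max.
Plant 2 against Medium: payoffs 7, 5, 0, 4, 6 → best response Idle.
Plant 2 against High: payoffs 4, 1, 2, 6, 3 → best response High.
Plant 2 against Max: payoffs 8, 2, 9, 4, 5 → best response Medium.
Mutual best responses: (Medium, Idle); (High, High).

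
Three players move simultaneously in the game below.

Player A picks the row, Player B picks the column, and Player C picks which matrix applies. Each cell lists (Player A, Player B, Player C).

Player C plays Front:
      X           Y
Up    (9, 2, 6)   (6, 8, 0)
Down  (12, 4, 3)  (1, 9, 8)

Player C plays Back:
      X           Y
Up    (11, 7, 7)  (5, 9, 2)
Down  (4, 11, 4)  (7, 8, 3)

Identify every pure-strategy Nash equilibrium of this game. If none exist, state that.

none

For each strategy profile, look for a profitable unilateral deviation.
(Up, X, Front): Player A can switch to Down (9 → 12). Not NE.
(Up, X, Back): Player B can switch to Y (7 → 9). Not NE.
(Up, Y, Front): Player C can switch to Back (0 → 2). Not NE.
(Up, Y, Back): Player A can switch to Down (5 → 7). Not NE.
(Down, X, Front): Player B can switch to Y (4 → 9). Not NE.
(Down, X, Back): Player A can switch to Up (4 → 11). Not NE.
(Down, Y, Front): Player A can switch to Up (1 → 6). Not NE.
(Down, Y, Back): Player B can switch to X (8 → 11). Not NE.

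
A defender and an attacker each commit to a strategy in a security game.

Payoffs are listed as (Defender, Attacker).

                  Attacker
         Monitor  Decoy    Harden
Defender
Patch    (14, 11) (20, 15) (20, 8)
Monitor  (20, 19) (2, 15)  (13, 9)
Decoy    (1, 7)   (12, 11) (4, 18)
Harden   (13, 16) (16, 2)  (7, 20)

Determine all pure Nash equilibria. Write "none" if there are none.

Defender against Monitor: payoffs 14, 20, 1, 13 → best response Monitor.
Defender against Decoy: payoffs 20, 2, 12, 16 → best response Patch.
Defender against Harden: payoffs 20, 13, 4, 7 → best response Patch.
Attacker against Patch: payoffs 11, 15, 8 → best response Decoy.
Attacker against Monitor: payoffs 19, 15, 9 → best response Monitor.
Attacker against Decoy: payoffs 7, 11, 18 → best response Harden.
Attacker against Harden: payoffs 16, 2, 20 → best response Harden.
Mutual best responses: (Patch, Decoy); (Monitor, Monitor).

(Patch, Decoy) and (Monitor, Monitor)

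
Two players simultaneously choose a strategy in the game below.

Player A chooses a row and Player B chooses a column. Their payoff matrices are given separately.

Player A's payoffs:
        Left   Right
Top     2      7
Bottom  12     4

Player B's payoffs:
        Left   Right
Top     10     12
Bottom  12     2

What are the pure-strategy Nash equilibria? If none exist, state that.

(Top, Right), (Bottom, Left)

Check each profile: it is a Nash equilibrium iff no player can strictly gain by switching unilaterally.
(Top, Left): Player A can switch to Bottom (2 → 12). Not NE.
(Top, Right): Player A gets 7, best alternative 4; Player B gets 12, best alternative 10. No profitable deviation — NE.
(Bottom, Left): Player A gets 12, best alternative 2; Player B gets 12, best alternative 2. No profitable deviation — NE.
(Bottom, Right): Player A can switch to Top (4 → 7). Not NE.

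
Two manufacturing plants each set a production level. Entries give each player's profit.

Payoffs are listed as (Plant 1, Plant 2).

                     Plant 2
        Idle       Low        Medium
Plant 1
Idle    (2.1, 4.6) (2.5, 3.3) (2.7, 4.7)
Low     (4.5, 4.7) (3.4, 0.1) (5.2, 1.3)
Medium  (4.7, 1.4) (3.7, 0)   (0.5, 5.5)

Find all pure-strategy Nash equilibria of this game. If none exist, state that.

No pure-strategy Nash equilibrium.

Plant 1 against Idle: payoffs 2.1, 4.5, 4.7 → best response Medium.
Plant 1 against Low: payoffs 2.5, 3.4, 3.7 → best response Medium.
Plant 1 against Medium: payoffs 2.7, 5.2, 0.5 → best response Low.
Plant 2 against Idle: payoffs 4.6, 3.3, 4.7 → best response Medium.
Plant 2 against Low: payoffs 4.7, 0.1, 1.3 → best response Idle.
Plant 2 against Medium: payoffs 1.4, 0, 5.5 → best response Medium.
No profile is a mutual best response for all players.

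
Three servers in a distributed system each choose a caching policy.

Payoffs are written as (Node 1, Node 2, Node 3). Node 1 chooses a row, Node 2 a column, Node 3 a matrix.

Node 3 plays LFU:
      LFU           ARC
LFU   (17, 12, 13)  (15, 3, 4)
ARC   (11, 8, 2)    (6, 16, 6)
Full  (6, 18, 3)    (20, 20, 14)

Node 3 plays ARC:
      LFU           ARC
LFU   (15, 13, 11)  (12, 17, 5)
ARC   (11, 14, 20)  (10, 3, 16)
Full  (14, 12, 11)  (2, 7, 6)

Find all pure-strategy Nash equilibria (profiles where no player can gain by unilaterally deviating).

Mark each player's best response to every combination of opponents' strategies; a profile where every player is best-responding is a pure Nash equilibrium.
Node 1 against (LFU, LFU): payoffs 17, 11, 6 → best response LFU.
Node 1 against (LFU, ARC): payoffs 15, 11, 14 → best response LFU.
Node 1 against (ARC, LFU): payoffs 15, 6, 20 → best response Full.
Node 1 against (ARC, ARC): payoffs 12, 10, 2 → best response LFU.
Node 2 against (LFU, LFU): payoffs 12, 3 → best response LFU.
Node 2 against (LFU, ARC): payoffs 13, 17 → best response ARC.
Node 2 against (ARC, LFU): payoffs 8, 16 → best response ARC.
Node 2 against (ARC, ARC): payoffs 14, 3 → best response LFU.
Node 2 against (Full, LFU): payoffs 18, 20 → best response ARC.
Node 2 against (Full, ARC): payoffs 12, 7 → best response LFU.
Node 3 against (LFU, LFU): payoffs 13, 11 → best response LFU.
Node 3 against (LFU, ARC): payoffs 4, 5 → best response ARC.
Node 3 against (ARC, LFU): payoffs 2, 20 → best response ARC.
Node 3 against (ARC, ARC): payoffs 6, 16 → best response ARC.
Node 3 against (Full, LFU): payoffs 3, 11 → best response ARC.
Node 3 against (Full, ARC): payoffs 14, 6 → best response LFU.
Mutual best responses: (LFU, LFU, LFU); (LFU, ARC, ARC); (Full, ARC, LFU).

(LFU, LFU, LFU), (LFU, ARC, ARC), (Full, ARC, LFU)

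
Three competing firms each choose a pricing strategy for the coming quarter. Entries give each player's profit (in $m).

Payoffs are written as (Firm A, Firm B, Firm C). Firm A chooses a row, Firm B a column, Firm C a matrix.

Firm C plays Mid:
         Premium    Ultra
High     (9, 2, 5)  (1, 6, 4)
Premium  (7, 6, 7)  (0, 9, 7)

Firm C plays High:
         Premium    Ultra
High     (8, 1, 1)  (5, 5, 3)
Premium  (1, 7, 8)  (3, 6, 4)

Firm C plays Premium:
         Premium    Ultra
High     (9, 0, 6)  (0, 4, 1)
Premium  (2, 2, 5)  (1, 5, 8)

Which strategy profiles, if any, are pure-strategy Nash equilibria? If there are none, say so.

The pure Nash equilibria are (High, Ultra, Mid); (Premium, Ultra, Premium).

For each strategy profile, look for a profitable unilateral deviation.
(High, Premium, Mid): Firm B can switch to Ultra (2 → 6). Not NE.
(High, Premium, High): Firm B can switch to Ultra (1 → 5). Not NE.
(High, Premium, Premium): Firm B can switch to Ultra (0 → 4). Not NE.
(High, Ultra, Mid): Firm A gets 1, best alternative 0; Firm B gets 6, best alternative 2; Firm C gets 4, best alternative 3. No profitable deviation — NE.
(High, Ultra, High): Firm C can switch to Mid (3 → 4). Not NE.
(High, Ultra, Premium): Firm A can switch to Premium (0 → 1). Not NE.
(Premium, Premium, Mid): Firm A can switch to High (7 → 9). Not NE.
(Premium, Ultra, Premium): Firm A gets 1, best alternative 0; Firm B gets 5, best alternative 2; Firm C gets 8, best alternative 7. No profitable deviation — NE.
(The remaining 4 profiles each have a profitable deviation by the same check.)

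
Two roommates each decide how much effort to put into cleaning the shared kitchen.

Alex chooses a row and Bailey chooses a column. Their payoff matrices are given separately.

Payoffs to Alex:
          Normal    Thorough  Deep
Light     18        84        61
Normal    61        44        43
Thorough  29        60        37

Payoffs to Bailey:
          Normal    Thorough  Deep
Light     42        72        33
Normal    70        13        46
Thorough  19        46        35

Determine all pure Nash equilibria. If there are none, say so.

The pure Nash equilibria are (Light, Thorough); (Normal, Normal).

(Light, Normal): Alex can switch to Normal (18 → 61). Not NE.
(Light, Thorough): Alex gets 84, best alternative 60; Bailey gets 72, best alternative 42. No profitable deviation — NE.
(Light, Deep): Bailey can switch to Normal (33 → 42). Not NE.
(Normal, Normal): Alex gets 61, best alternative 29; Bailey gets 70, best alternative 46. No profitable deviation — NE.
(Normal, Thorough): Alex can switch to Light (44 → 84). Not NE.
(Normal, Deep): Alex can switch to Light (43 → 61). Not NE.
(Thorough, Normal): Alex can switch to Normal (29 → 61). Not NE.
(Thorough, Thorough): Alex can switch to Light (60 → 84). Not NE.
(The remaining 1 profile has a profitable deviation by the same check.)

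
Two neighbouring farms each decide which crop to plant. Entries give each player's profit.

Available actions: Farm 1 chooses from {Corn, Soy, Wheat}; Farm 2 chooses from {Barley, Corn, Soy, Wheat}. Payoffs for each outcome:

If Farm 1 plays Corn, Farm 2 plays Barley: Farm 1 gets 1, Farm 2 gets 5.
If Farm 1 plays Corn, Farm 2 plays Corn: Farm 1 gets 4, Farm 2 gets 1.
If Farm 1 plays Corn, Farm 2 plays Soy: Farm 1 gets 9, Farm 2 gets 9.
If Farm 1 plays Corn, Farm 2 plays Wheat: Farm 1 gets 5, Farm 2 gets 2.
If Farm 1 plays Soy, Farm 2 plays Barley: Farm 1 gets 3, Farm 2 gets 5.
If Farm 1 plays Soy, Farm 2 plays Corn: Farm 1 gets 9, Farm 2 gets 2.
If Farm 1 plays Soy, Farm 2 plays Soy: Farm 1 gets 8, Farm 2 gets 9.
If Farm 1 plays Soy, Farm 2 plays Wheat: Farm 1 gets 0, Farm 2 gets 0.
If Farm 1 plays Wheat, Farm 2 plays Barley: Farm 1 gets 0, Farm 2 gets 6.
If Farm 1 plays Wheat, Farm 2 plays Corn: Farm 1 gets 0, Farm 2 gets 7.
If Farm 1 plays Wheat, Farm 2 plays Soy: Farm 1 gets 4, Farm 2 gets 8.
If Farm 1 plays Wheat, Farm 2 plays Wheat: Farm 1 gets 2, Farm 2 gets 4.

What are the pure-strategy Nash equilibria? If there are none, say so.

For each player, find the best response to each opponent profile; mutual best responses are the pure NE.
Farm 1 against Barley: payoffs 1, 3, 0 → best response Soy.
Farm 1 against Corn: payoffs 4, 9, 0 → best response Soy.
Farm 1 against Soy: payoffs 9, 8, 4 → best response Corn.
Farm 1 against Wheat: payoffs 5, 0, 2 → best response Corn.
Farm 2 against Corn: payoffs 5, 1, 9, 2 → best response Soy.
Farm 2 against Soy: payoffs 5, 2, 9, 0 → best response Soy.
Farm 2 against Wheat: payoffs 6, 7, 8, 4 → best response Soy.
Mutual best responses: (Corn, Soy).

(Corn, Soy)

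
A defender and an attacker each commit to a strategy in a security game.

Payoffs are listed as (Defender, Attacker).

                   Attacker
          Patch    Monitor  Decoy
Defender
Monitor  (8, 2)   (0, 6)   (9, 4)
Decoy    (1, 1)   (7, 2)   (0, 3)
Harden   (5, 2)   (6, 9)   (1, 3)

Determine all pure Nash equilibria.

There is no pure-strategy Nash equilibrium.

Defender against Patch: payoffs 8, 1, 5 → best response Monitor.
Defender against Monitor: payoffs 0, 7, 6 → best response Decoy.
Defender against Decoy: payoffs 9, 0, 1 → best response Monitor.
Attacker against Monitor: payoffs 2, 6, 4 → best response Monitor.
Attacker against Decoy: payoffs 1, 2, 3 → best response Decoy.
Attacker against Harden: payoffs 2, 9, 3 → best response Monitor.
No profile is a mutual best response for all players.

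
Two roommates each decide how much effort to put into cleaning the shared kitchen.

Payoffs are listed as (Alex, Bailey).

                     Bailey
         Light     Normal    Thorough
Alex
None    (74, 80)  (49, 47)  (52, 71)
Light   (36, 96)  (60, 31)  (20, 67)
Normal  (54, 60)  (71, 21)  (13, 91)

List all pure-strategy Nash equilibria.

Pure NE: (None, Light)

Alex against Light: payoffs 74, 36, 54 → best response None.
Alex against Normal: payoffs 49, 60, 71 → best response Normal.
Alex against Thorough: payoffs 52, 20, 13 → best response None.
Bailey against None: payoffs 80, 47, 71 → best response Light.
Bailey against Light: payoffs 96, 31, 67 → best response Light.
Bailey against Normal: payoffs 60, 21, 91 → best response Thorough.
Mutual best responses: (None, Light).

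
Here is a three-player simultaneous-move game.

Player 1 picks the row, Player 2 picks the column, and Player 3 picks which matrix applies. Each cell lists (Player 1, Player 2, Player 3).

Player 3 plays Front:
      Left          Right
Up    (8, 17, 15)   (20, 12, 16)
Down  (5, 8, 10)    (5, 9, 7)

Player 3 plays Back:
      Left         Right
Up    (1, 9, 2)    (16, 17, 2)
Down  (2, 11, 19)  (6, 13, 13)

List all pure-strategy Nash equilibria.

(Up, Left, Front): Player 1 gets 8, best alternative 5; Player 2 gets 17, best alternative 12; Player 3 gets 15, best alternative 2. No profitable deviation — NE.
(Up, Left, Back): Player 1 can switch to Down (1 → 2). Not NE.
(Up, Right, Front): Player 2 can switch to Left (12 → 17). Not NE.
(Up, Right, Back): Player 3 can switch to Front (2 → 16). Not NE.
(Down, Left, Front): Player 1 can switch to Up (5 → 8). Not NE.
(Down, Left, Back): Player 2 can switch to Right (11 → 13). Not NE.
(Down, Right, Front): Player 1 can switch to Up (5 → 20). Not NE.
(Down, Right, Back): Player 1 can switch to Up (6 → 16). Not NE.

The unique pure-strategy Nash equilibrium is (Up, Left, Front).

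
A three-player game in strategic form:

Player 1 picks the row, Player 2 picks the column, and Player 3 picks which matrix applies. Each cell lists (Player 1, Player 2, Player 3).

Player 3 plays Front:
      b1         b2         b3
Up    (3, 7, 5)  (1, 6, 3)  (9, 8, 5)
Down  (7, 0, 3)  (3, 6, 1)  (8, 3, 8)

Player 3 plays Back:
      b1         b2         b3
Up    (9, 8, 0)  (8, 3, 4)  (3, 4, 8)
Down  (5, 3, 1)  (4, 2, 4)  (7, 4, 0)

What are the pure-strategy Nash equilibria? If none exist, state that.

For each strategy profile, look for a profitable unilateral deviation.
(Up, b1, Front): Player 1 can switch to Down (3 → 7). Not NE.
(Up, b1, Back): Player 3 can switch to Front (0 → 5). Not NE.
(Up, b2, Front): Player 1 can switch to Down (1 → 3). Not NE.
(Up, b2, Back): Player 2 can switch to b1 (3 → 8). Not NE.
(Up, b3, Front): Player 3 can switch to Back (5 → 8). Not NE.
(Up, b3, Back): Player 1 can switch to Down (3 → 7). Not NE.
(Down, b1, Front): Player 2 can switch to b2 (0 → 6). Not NE.
(Down, b1, Back): Player 1 can switch to Up (5 → 9). Not NE.
(The remaining 4 profiles each have a profitable deviation by the same check.)

none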